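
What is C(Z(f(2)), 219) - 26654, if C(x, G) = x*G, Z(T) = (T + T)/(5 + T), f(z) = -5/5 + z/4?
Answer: -80108/3 ≈ -26703.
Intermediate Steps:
f(z) = -1 + z/4 (f(z) = -5*⅕ + z*(¼) = -1 + z/4)
Z(T) = 2*T/(5 + T) (Z(T) = (2*T)/(5 + T) = 2*T/(5 + T))
C(x, G) = G*x
C(Z(f(2)), 219) - 26654 = 219*(2*(-1 + (¼)*2)/(5 + (-1 + (¼)*2))) - 26654 = 219*(2*(-1 + ½)/(5 + (-1 + ½))) - 26654 = 219*(2*(-½)/(5 - ½)) - 26654 = 219*(2*(-½)/(9/2)) - 26654 = 219*(2*(-½)*(2/9)) - 26654 = 219*(-2/9) - 26654 = -146/3 - 26654 = -80108/3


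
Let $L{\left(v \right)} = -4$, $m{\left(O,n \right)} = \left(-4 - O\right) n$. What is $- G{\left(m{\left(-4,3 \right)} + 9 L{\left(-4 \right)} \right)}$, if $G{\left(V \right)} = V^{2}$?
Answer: $-1296$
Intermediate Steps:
$m{\left(O,n \right)} = n \left(-4 - O\right)$
$- G{\left(m{\left(-4,3 \right)} + 9 L{\left(-4 \right)} \right)} = - \left(\left(-1\right) 3 \left(4 - 4\right) + 9 \left(-4\right)\right)^{2} = - \left(\left(-1\right) 3 \cdot 0 - 36\right)^{2} = - \left(0 - 36\right)^{2} = - \left(-36\right)^{2} = \left(-1\right) 1296 = -1296$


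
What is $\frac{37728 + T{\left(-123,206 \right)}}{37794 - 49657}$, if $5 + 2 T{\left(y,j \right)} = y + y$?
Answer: $- \frac{75205}{23726} \approx -3.1697$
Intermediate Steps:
$T{\left(y,j \right)} = - \frac{5}{2} + y$ ($T{\left(y,j \right)} = - \frac{5}{2} + \frac{y + y}{2} = - \frac{5}{2} + \frac{2 y}{2} = - \frac{5}{2} + y$)
$\frac{37728 + T{\left(-123,206 \right)}}{37794 - 49657} = \frac{37728 - \frac{251}{2}}{37794 - 49657} = \frac{37728 - \frac{251}{2}}{-11863} = \frac{75205}{2} \left(- \frac{1}{11863}\right) = - \frac{75205}{23726}$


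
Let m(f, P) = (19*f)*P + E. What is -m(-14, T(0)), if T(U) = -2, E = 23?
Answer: -555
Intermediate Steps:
m(f, P) = 23 + 19*P*f (m(f, P) = (19*f)*P + 23 = 19*P*f + 23 = 23 + 19*P*f)
-m(-14, T(0)) = -(23 + 19*(-2)*(-14)) = -(23 + 532) = -1*555 = -555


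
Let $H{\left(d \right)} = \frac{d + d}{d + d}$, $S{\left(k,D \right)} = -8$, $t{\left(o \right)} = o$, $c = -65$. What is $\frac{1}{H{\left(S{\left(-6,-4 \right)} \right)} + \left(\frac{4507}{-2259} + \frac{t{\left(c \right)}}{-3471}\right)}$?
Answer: $- \frac{201051}{196307} \approx -1.0242$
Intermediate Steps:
$H{\left(d \right)} = 1$ ($H{\left(d \right)} = \frac{2 d}{2 d} = 2 d \frac{1}{2 d} = 1$)
$\frac{1}{H{\left(S{\left(-6,-4 \right)} \right)} + \left(\frac{4507}{-2259} + \frac{t{\left(c \right)}}{-3471}\right)} = \frac{1}{1 + \left(\frac{4507}{-2259} - \frac{65}{-3471}\right)} = \frac{1}{1 + \left(4507 \left(- \frac{1}{2259}\right) - - \frac{5}{267}\right)} = \frac{1}{1 + \left(- \frac{4507}{2259} + \frac{5}{267}\right)} = \frac{1}{1 - \frac{397358}{201051}} = \frac{1}{- \frac{196307}{201051}} = - \frac{201051}{196307}$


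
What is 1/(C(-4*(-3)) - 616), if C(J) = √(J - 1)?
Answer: -56/34495 - √11/379445 ≈ -0.0016322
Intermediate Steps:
C(J) = √(-1 + J)
1/(C(-4*(-3)) - 616) = 1/(√(-1 - 4*(-3)) - 616) = 1/(√(-1 + 12) - 616) = 1/(√11 - 616) = 1/(-616 + √11)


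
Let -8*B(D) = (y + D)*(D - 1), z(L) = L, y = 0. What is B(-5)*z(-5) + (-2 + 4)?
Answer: 83/4 ≈ 20.750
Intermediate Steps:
B(D) = -D*(-1 + D)/8 (B(D) = -(0 + D)*(D - 1)/8 = -D*(-1 + D)/8)
B(-5)*z(-5) + (-2 + 4) = ((⅛)*(-5)*(1 - 1*(-5)))*(-5) + (-2 + 4) = ((⅛)*(-5)*(1 + 5))*(-5) + 2 = ((⅛)*(-5)*6)*(-5) + 2 = -15/4*(-5) + 2 = 75/4 + 2 = 83/4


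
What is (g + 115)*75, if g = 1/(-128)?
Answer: 1103925/128 ≈ 8624.4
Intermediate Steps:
g = -1/128 ≈ -0.0078125
(g + 115)*75 = (-1/128 + 115)*75 = (14719/128)*75 = 1103925/128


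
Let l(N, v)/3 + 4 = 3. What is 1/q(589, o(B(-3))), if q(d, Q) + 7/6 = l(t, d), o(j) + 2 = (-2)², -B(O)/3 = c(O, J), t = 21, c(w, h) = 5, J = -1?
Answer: -6/25 ≈ -0.24000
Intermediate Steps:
B(O) = -15 (B(O) = -3*5 = -15)
o(j) = 2 (o(j) = -2 + (-2)² = -2 + 4 = 2)
l(N, v) = -3 (l(N, v) = -12 + 3*3 = -12 + 9 = -3)
q(d, Q) = -25/6 (q(d, Q) = -7/6 - 3 = -25/6)
1/q(589, o(B(-3))) = 1/(-25/6) = -6/25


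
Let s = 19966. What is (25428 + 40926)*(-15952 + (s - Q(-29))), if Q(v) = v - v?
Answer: 266344956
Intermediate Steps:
Q(v) = 0
(25428 + 40926)*(-15952 + (s - Q(-29))) = (25428 + 40926)*(-15952 + (19966 - 1*0)) = 66354*(-15952 + (19966 + 0)) = 66354*(-15952 + 19966) = 66354*4014 = 266344956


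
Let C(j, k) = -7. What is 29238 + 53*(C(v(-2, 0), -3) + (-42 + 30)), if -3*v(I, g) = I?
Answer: 28231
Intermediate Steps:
v(I, g) = -I/3
29238 + 53*(C(v(-2, 0), -3) + (-42 + 30)) = 29238 + 53*(-7 + (-42 + 30)) = 29238 + 53*(-7 - 12) = 29238 + 53*(-19) = 29238 - 1007 = 28231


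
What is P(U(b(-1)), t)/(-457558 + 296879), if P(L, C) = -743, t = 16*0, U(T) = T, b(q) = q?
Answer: 743/160679 ≈ 0.0046241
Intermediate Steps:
t = 0
P(U(b(-1)), t)/(-457558 + 296879) = -743/(-457558 + 296879) = -743/(-160679) = -743*(-1/160679) = 743/160679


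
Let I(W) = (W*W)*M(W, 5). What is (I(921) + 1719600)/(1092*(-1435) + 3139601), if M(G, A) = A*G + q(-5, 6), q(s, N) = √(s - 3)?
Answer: 3907869405/1572581 + 1696482*I*√2/1572581 ≈ 2485.0 + 1.5256*I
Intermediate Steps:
q(s, N) = √(-3 + s)
M(G, A) = A*G + 2*I*√2 (M(G, A) = A*G + √(-3 - 5) = A*G + √(-8) = A*G + 2*I*√2)
I(W) = W²*(5*W + 2*I*√2) (I(W) = (W*W)*(5*W + 2*I*√2) = W²*(5*W + 2*I*√2))
(I(921) + 1719600)/(1092*(-1435) + 3139601) = (921²*(5*921 + 2*I*√2) + 1719600)/(1092*(-1435) + 3139601) = (848241*(4605 + 2*I*√2) + 1719600)/(-1567020 + 3139601) = ((3906149805 + 1696482*I*√2) + 1719600)/1572581 = (3907869405 + 1696482*I*√2)*(1/1572581) = 3907869405/1572581 + 1696482*I*√2/1572581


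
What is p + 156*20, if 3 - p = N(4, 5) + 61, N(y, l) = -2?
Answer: 3064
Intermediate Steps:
p = -56 (p = 3 - (-2 + 61) = 3 - 1*59 = 3 - 59 = -56)
p + 156*20 = -56 + 156*20 = -56 + 3120 = 3064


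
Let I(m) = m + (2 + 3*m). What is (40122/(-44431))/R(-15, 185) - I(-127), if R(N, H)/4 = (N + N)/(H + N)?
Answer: 45077851/88862 ≈ 507.28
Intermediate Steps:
R(N, H) = 8*N/(H + N) (R(N, H) = 4*((N + N)/(H + N)) = 4*((2*N)/(H + N)) = 4*(2*N/(H + N)) = 8*N/(H + N))
I(m) = 2 + 4*m
(40122/(-44431))/R(-15, 185) - I(-127) = (40122/(-44431))/((8*(-15)/(185 - 15))) - (2 + 4*(-127)) = (40122*(-1/44431))/((8*(-15)/170)) - (2 - 508) = -40122/(44431*(8*(-15)*(1/170))) - 1*(-506) = -40122/(44431*(-12/17)) + 506 = -40122/44431*(-17/12) + 506 = 113679/88862 + 506 = 45077851/88862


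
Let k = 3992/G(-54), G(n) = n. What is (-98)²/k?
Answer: -64827/499 ≈ -129.91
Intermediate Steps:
k = -1996/27 (k = 3992/(-54) = 3992*(-1/54) = -1996/27 ≈ -73.926)
(-98)²/k = (-98)²/(-1996/27) = 9604*(-27/1996) = -64827/499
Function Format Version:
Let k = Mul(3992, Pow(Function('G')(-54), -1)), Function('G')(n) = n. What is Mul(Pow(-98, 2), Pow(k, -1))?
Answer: Rational(-64827, 499) ≈ -129.91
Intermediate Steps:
k = Rational(-1996, 27) (k = Mul(3992, Pow(-54, -1)) = Mul(3992, Rational(-1, 54)) = Rational(-1996, 27) ≈ -73.926)
Mul(Pow(-98, 2), Pow(k, -1)) = Mul(Pow(-98, 2), Pow(Rational(-1996, 27), -1)) = Mul(9604, Rational(-27, 1996)) = Rational(-64827, 499)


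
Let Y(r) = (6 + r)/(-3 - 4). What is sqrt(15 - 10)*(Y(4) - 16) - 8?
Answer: -8 - 122*sqrt(5)/7 ≈ -46.971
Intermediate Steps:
Y(r) = -6/7 - r/7 (Y(r) = (6 + r)/(-7) = (6 + r)*(-1/7) = -6/7 - r/7)
sqrt(15 - 10)*(Y(4) - 16) - 8 = sqrt(15 - 10)*((-6/7 - 1/7*4) - 16) - 8 = sqrt(5)*((-6/7 - 4/7) - 16) - 8 = sqrt(5)*(-10/7 - 16) - 8 = sqrt(5)*(-122/7) - 8 = -122*sqrt(5)/7 - 8 = -8 - 122*sqrt(5)/7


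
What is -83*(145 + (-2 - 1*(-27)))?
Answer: -14110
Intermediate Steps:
-83*(145 + (-2 - 1*(-27))) = -83*(145 + (-2 + 27)) = -83*(145 + 25) = -83*170 = -14110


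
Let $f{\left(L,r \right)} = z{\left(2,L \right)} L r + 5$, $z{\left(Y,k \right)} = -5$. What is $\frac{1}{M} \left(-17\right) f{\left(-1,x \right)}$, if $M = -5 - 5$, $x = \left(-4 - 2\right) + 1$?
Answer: $-34$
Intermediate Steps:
$x = -5$ ($x = -6 + 1 = -5$)
$M = -10$ ($M = -5 - 5 = -10$)
$f{\left(L,r \right)} = 5 - 5 L r$ ($f{\left(L,r \right)} = - 5 L r + 5 = 5 - 5 L r$)
$\frac{1}{M} \left(-17\right) f{\left(-1,x \right)} = \frac{1}{-10} \left(-17\right) \left(5 - \left(-5\right) \left(-5\right)\right) = \left(- \frac{1}{10}\right) \left(-17\right) \left(5 - 25\right) = \frac{17}{10} \left(-20\right) = -34$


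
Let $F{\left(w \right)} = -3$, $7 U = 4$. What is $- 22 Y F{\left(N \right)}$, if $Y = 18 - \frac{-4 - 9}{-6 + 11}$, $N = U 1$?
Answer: $\frac{6798}{5} \approx 1359.6$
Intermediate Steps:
$U = \frac{4}{7}$ ($U = \frac{1}{7} \cdot 4 = \frac{4}{7} \approx 0.57143$)
$N = \frac{4}{7}$ ($N = \frac{4}{7} \cdot 1 = \frac{4}{7} \approx 0.57143$)
$Y = \frac{103}{5}$ ($Y = 18 - - \frac{13}{5} = 18 + \frac{13}{5} = \frac{103}{5} \approx 20.6$)
$- 22 Y F{\left(N \right)} = \left(-22\right) \frac{103}{5} \left(-3\right) = \left(- \frac{2266}{5}\right) \left(-3\right) = \frac{6798}{5}$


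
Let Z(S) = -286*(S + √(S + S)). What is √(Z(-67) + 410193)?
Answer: √(429355 - 286*I*√134) ≈ 655.26 - 2.526*I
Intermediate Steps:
Z(S) = -286*S - 286*√2*√S (Z(S) = -286*(S + √(2*S)) = -286*(S + √2*√S) = -286*S - 286*√2*√S)
√(Z(-67) + 410193) = √((-286*(-67) - 286*√2*√(-67)) + 410193) = √((19162 - 286*√2*I*√67) + 410193) = √((19162 - 286*I*√134) + 410193) = √(429355 - 286*I*√134)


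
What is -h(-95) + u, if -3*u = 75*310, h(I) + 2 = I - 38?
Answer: -7615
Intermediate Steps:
h(I) = -40 + I (h(I) = -2 + (I - 38) = -2 + (-38 + I) = -40 + I)
u = -7750 (u = -25*310 = -⅓*23250 = -7750)
-h(-95) + u = -(-40 - 95) - 7750 = -1*(-135) - 7750 = 135 - 7750 = -7615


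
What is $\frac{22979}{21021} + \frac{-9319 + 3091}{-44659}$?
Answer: $\frac{105194359}{85343349} \approx 1.2326$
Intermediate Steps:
$\frac{22979}{21021} + \frac{-9319 + 3091}{-44659} = 22979 \cdot \frac{1}{21021} - - \frac{6228}{44659} = \frac{2089}{1911} + \frac{6228}{44659} = \frac{105194359}{85343349}$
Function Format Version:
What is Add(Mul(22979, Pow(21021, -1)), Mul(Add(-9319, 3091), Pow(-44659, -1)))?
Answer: Rational(105194359, 85343349) ≈ 1.2326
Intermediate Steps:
Add(Mul(22979, Pow(21021, -1)), Mul(Add(-9319, 3091), Pow(-44659, -1))) = Add(Mul(22979, Rational(1, 21021)), Mul(-6228, Rational(-1, 44659))) = Add(Rational(2089, 1911), Rational(6228, 44659)) = Rational(105194359, 85343349)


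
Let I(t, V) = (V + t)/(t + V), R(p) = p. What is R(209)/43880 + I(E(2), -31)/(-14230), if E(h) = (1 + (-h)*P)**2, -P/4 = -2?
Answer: 293019/62441240 ≈ 0.0046927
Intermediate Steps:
P = 8 (P = -4*(-2) = 8)
E(h) = (1 - 8*h)**2 (E(h) = (1 - h*8)**2 = (1 - 8*h)**2)
I(t, V) = 1 (I(t, V) = (V + t)/(V + t) = 1)
R(209)/43880 + I(E(2), -31)/(-14230) = 209/43880 + 1/(-14230) = 209*(1/43880) + 1*(-1/14230) = 209/43880 - 1/14230 = 293019/62441240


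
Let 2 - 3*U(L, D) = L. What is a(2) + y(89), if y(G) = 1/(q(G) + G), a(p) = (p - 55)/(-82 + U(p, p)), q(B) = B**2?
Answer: 106153/164205 ≈ 0.64647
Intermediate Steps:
U(L, D) = 2/3 - L/3
a(p) = (-55 + p)/(-244/3 - p/3) (a(p) = (p - 55)/(-82 + (2/3 - p/3)) = (-55 + p)/(-244/3 - p/3))
y(G) = 1/(G + G**2) (y(G) = 1/(G**2 + G) = 1/(G + G**2))
a(2) + y(89) = 3*(55 - 1*2)/(244 + 2) + 1/(89*(1 + 89)) = 3*(55 - 2)/246 + (1/89)/90 = 3*(1/246)*53 + (1/89)*(1/90) = 53/82 + 1/8010 = 106153/164205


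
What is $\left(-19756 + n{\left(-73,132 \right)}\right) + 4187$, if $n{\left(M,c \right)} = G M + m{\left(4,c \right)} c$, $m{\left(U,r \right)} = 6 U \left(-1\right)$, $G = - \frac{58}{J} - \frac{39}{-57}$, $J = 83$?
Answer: $- \frac{29546570}{1577} \approx -18736.0$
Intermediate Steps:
$G = - \frac{23}{1577}$ ($G = - \frac{58}{83} - \frac{39}{-57} = \left(-58\right) \frac{1}{83} - - \frac{13}{19} = - \frac{58}{83} + \frac{13}{19} = - \frac{23}{1577} \approx -0.014585$)
$m{\left(U,r \right)} = - 6 U$
$n{\left(M,c \right)} = - 24 c - \frac{23 M}{1577}$ ($n{\left(M,c \right)} = - \frac{23 M}{1577} + \left(-6\right) 4 c = - \frac{23 M}{1577} - 24 c = - 24 c - \frac{23 M}{1577}$)
$\left(-19756 + n{\left(-73,132 \right)}\right) + 4187 = \left(-19756 - \frac{4994257}{1577}\right) + 4187 = - \frac{36149469}{1577} + 4187 = - \frac{29546570}{1577}$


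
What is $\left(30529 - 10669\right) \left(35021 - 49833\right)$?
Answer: $-294166320$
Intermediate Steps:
$\left(30529 - 10669\right) \left(35021 - 49833\right) = 19860 \left(-14812\right) = -294166320$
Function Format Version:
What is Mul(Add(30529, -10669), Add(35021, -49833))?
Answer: -294166320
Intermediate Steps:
Mul(Add(30529, -10669), Add(35021, -49833)) = Mul(19860, -14812) = -294166320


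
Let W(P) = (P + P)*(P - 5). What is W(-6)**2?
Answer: 17424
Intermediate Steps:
W(P) = 2*P*(-5 + P) (W(P) = (2*P)*(-5 + P) = 2*P*(-5 + P))
W(-6)**2 = (2*(-6)*(-5 - 6))**2 = (2*(-6)*(-11))**2 = 132**2 = 17424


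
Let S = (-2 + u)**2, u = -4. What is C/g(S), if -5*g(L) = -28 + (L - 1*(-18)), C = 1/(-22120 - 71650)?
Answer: 1/487604 ≈ 2.0508e-6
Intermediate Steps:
C = -1/93770 (C = 1/(-93770) = -1/93770 ≈ -1.0664e-5)
S = 36 (S = (-2 - 4)**2 = (-6)**2 = 36)
g(L) = 2 - L/5 (g(L) = -(-28 + (L - 1*(-18)))/5 = -(-28 + (L + 18))/5 = -(-28 + (18 + L))/5 = -(-10 + L)/5 = 2 - L/5)
C/g(S) = -1/(93770*(2 - 1/5*36)) = -1/(93770*(2 - 36/5)) = -1/(93770*(-26/5)) = -1/93770*(-5/26) = 1/487604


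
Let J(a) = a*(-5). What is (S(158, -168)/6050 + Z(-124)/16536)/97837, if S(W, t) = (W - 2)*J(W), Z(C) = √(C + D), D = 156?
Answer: -12324/59191385 + √2/404458158 ≈ -0.00020820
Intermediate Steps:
Z(C) = √(156 + C) (Z(C) = √(C + 156) = √(156 + C))
J(a) = -5*a
S(W, t) = -5*W*(-2 + W) (S(W, t) = (W - 2)*(-5*W) = (-2 + W)*(-5*W) = -5*W*(-2 + W))
(S(158, -168)/6050 + Z(-124)/16536)/97837 = ((5*158*(2 - 1*158))/6050 + √(156 - 124)/16536)/97837 = ((5*158*(2 - 158))*(1/6050) + √32*(1/16536))*(1/97837) = ((5*158*(-156))*(1/6050) + (4*√2)*(1/16536))*(1/97837) = (-123240*1/6050 + √2/4134)*(1/97837) = (-12324/605 + √2/4134)*(1/97837) = -12324/59191385 + √2/404458158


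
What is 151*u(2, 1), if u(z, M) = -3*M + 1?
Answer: -302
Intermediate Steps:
u(z, M) = 1 - 3*M
151*u(2, 1) = 151*(1 - 3*1) = 151*(1 - 3) = 151*(-2) = -302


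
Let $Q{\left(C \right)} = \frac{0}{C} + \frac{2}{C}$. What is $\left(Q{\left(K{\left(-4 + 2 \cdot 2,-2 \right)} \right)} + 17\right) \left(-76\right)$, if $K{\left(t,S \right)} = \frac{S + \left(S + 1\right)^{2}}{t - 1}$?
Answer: $-1444$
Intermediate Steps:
$K{\left(t,S \right)} = \frac{S + \left(1 + S\right)^{2}}{-1 + t}$
$Q{\left(C \right)} = \frac{2}{C}$ ($Q{\left(C \right)} = 0 + \frac{2}{C} = \frac{2}{C}$)
$\left(Q{\left(K{\left(-4 + 2 \cdot 2,-2 \right)} \right)} + 17\right) \left(-76\right) = \left(\frac{2}{\frac{1}{-1 + \left(-4 + 2 \cdot 2\right)} \left(-2 + \left(1 - 2\right)^{2}\right)} + 17\right) \left(-76\right) = \left(\frac{2}{\frac{1}{-1 + \left(-4 + 4\right)} \left(-2 + \left(-1\right)^{2}\right)} + 17\right) \left(-76\right) = \left(\frac{2}{\frac{1}{-1 + 0} \left(-2 + 1\right)} + 17\right) \left(-76\right) = \left(\frac{2}{\frac{1}{-1} \left(-1\right)} + 17\right) \left(-76\right) = \left(\frac{2}{\left(-1\right) \left(-1\right)} + 17\right) \left(-76\right) = \left(\frac{2}{1} + 17\right) \left(-76\right) = \left(2 \cdot 1 + 17\right) \left(-76\right) = \left(2 + 17\right) \left(-76\right) = 19 \left(-76\right) = -1444$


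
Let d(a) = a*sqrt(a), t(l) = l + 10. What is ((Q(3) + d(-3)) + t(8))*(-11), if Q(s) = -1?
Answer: -187 + 33*I*sqrt(3) ≈ -187.0 + 57.158*I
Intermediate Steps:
t(l) = 10 + l
d(a) = a**(3/2)
((Q(3) + d(-3)) + t(8))*(-11) = ((-1 + (-3)**(3/2)) + (10 + 8))*(-11) = ((-1 - 3*I*sqrt(3)) + 18)*(-11) = (17 - 3*I*sqrt(3))*(-11) = -187 + 33*I*sqrt(3)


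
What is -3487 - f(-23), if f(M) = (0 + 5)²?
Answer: -3512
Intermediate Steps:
f(M) = 25 (f(M) = 5² = 25)
-3487 - f(-23) = -3487 - 1*25 = -3487 - 25 = -3512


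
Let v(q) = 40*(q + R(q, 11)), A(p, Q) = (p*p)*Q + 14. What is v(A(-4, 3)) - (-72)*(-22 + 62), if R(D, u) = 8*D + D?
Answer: 27680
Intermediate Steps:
R(D, u) = 9*D
A(p, Q) = 14 + Q*p² (A(p, Q) = p²*Q + 14 = Q*p² + 14 = 14 + Q*p²)
v(q) = 400*q (v(q) = 40*(q + 9*q) = 40*(10*q) = 400*q)
v(A(-4, 3)) - (-72)*(-22 + 62) = 400*(14 + 3*(-4)²) - (-72)*(-22 + 62) = 400*(14 + 3*16) - (-72)*40 = 400*(14 + 48) - 1*(-2880) = 400*62 + 2880 = 24800 + 2880 = 27680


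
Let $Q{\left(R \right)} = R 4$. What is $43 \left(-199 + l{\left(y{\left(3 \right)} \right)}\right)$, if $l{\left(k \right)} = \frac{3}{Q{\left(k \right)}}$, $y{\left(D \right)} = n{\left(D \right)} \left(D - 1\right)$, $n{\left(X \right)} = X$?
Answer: $- \frac{68413}{8} \approx -8551.6$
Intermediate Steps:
$Q{\left(R \right)} = 4 R$
$y{\left(D \right)} = D \left(-1 + D\right)$ ($y{\left(D \right)} = D \left(D - 1\right) = D \left(-1 + D\right)$)
$l{\left(k \right)} = \frac{3}{4 k}$
$43 \left(-199 + l{\left(y{\left(3 \right)} \right)}\right) = 43 \left(-199 + \frac{3}{4 \cdot 3 \left(-1 + 3\right)}\right) = 43 \left(-199 + \frac{3}{4 \cdot 3 \cdot 2}\right) = 43 \left(-199 + \frac{3}{4 \cdot 6}\right) = 43 \left(-199 + \frac{3}{4} \cdot \frac{1}{6}\right) = 43 \left(-199 + \frac{1}{8}\right) = 43 \left(- \frac{1591}{8}\right) = - \frac{68413}{8}$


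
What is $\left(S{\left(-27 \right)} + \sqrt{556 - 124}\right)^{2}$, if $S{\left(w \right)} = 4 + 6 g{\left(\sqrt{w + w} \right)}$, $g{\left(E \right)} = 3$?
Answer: $916 + 528 \sqrt{3} \approx 1830.5$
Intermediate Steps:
$S{\left(w \right)} = 22$ ($S{\left(w \right)} = 4 + 6 \cdot 3 = 4 + 18 = 22$)
$\left(S{\left(-27 \right)} + \sqrt{556 - 124}\right)^{2} = \left(22 + \sqrt{556 - 124}\right)^{2} = \left(22 + \sqrt{432}\right)^{2} = \left(22 + 12 \sqrt{3}\right)^{2}$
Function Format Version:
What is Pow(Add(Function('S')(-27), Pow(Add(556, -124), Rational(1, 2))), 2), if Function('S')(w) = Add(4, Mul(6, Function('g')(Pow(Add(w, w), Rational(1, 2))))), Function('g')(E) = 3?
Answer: Add(916, Mul(528, Pow(3, Rational(1, 2)))) ≈ 1830.5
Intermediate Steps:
Function('S')(w) = 22 (Function('S')(w) = Add(4, Mul(6, 3)) = Add(4, 18) = 22)
Pow(Add(Function('S')(-27), Pow(Add(556, -124), Rational(1, 2))), 2) = Pow(Add(22, Pow(Add(556, -124), Rational(1, 2))), 2) = Pow(Add(22, Pow(432, Rational(1, 2))), 2) = Pow(Add(22, Mul(12, Pow(3, Rational(1, 2)))), 2)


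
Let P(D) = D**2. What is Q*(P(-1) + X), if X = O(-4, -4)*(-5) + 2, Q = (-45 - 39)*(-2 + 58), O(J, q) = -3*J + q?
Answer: 174048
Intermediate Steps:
O(J, q) = q - 3*J
Q = -4704 (Q = -84*56 = -4704)
X = -38 (X = (-4 - 3*(-4))*(-5) + 2 = (-4 + 12)*(-5) + 2 = 8*(-5) + 2 = -40 + 2 = -38)
Q*(P(-1) + X) = -4704*((-1)**2 - 38) = -4704*(1 - 38) = -4704*(-37) = 174048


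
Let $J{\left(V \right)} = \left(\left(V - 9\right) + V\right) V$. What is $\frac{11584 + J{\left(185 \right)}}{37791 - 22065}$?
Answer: $\frac{26123}{5242} \approx 4.9834$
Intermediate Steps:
$J{\left(V \right)} = V \left(-9 + 2 V\right)$ ($J{\left(V \right)} = \left(\left(-9 + V\right) + V\right) V = \left(-9 + 2 V\right) V = V \left(-9 + 2 V\right)$)
$\frac{11584 + J{\left(185 \right)}}{37791 - 22065} = \frac{11584 + 185 \left(-9 + 2 \cdot 185\right)}{37791 - 22065} = \frac{11584 + 185 \left(-9 + 370\right)}{15726} = \left(11584 + 185 \cdot 361\right) \frac{1}{15726} = \left(11584 + 66785\right) \frac{1}{15726} = 78369 \cdot \frac{1}{15726} = \frac{26123}{5242}$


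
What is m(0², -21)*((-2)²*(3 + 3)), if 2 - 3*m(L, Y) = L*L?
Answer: 16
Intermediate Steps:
m(L, Y) = ⅔ - L²/3 (m(L, Y) = ⅔ - L*L/3 = ⅔ - L²/3)
m(0², -21)*((-2)²*(3 + 3)) = (⅔ - (0²)²/3)*((-2)²*(3 + 3)) = (⅔ - ⅓*0²)*(4*6) = (⅔ - ⅓*0)*24 = (⅔ + 0)*24 = (⅔)*24 = 16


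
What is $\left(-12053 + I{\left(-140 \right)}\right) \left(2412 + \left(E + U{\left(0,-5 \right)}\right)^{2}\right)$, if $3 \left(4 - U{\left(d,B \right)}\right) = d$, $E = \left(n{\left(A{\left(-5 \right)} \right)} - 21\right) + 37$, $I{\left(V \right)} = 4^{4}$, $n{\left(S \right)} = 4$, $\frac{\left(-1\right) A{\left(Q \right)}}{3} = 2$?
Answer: $-35249436$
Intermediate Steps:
$A{\left(Q \right)} = -6$ ($A{\left(Q \right)} = \left(-3\right) 2 = -6$)
$I{\left(V \right)} = 256$
$E = 20$ ($E = \left(4 - 21\right) + 37 = -17 + 37 = 20$)
$U{\left(d,B \right)} = 4 - \frac{d}{3}$
$\left(-12053 + I{\left(-140 \right)}\right) \left(2412 + \left(E + U{\left(0,-5 \right)}\right)^{2}\right) = \left(-12053 + 256\right) \left(2412 + \left(20 + \left(4 - 0\right)\right)^{2}\right) = - 11797 \left(2412 + \left(20 + \left(4 + 0\right)\right)^{2}\right) = - 11797 \left(2412 + \left(20 + 4\right)^{2}\right) = - 11797 \left(2412 + 24^{2}\right) = - 11797 \left(2412 + 576\right) = \left(-11797\right) 2988 = -35249436$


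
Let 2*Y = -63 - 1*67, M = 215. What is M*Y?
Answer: -13975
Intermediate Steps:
Y = -65 (Y = (-63 - 1*67)/2 = (-63 - 67)/2 = (½)*(-130) = -65)
M*Y = 215*(-65) = -13975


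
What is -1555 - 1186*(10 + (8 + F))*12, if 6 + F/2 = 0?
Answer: -86947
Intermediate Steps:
F = -12 (F = -12 + 2*0 = -12 + 0 = -12)
-1555 - 1186*(10 + (8 + F))*12 = -1555 - 1186*(10 + (8 - 12))*12 = -1555 - 1186*(10 - 4)*12 = -1555 - 7116*12 = -1555 - 1186*72 = -1555 - 85392 = -86947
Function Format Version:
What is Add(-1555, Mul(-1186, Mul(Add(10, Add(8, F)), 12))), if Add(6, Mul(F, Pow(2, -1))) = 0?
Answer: -86947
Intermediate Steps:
F = -12 (F = Add(-12, Mul(2, 0)) = Add(-12, 0) = -12)
Add(-1555, Mul(-1186, Mul(Add(10, Add(8, F)), 12))) = Add(-1555, Mul(-1186, Mul(Add(10, Add(8, -12)), 12))) = Add(-1555, Mul(-1186, Mul(Add(10, -4), 12))) = Add(-1555, Mul(-1186, Mul(6, 12))) = Add(-1555, Mul(-1186, 72)) = Add(-1555, -85392) = -86947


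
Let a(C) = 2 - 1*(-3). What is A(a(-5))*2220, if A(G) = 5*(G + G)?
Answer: 111000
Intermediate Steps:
a(C) = 5 (a(C) = 2 + 3 = 5)
A(G) = 10*G (A(G) = 5*(2*G) = 10*G)
A(a(-5))*2220 = (10*5)*2220 = 50*2220 = 111000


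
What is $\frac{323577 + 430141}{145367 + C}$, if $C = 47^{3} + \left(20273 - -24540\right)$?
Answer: $\frac{753718}{294003} \approx 2.5636$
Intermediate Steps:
$C = 148636$ ($C = 103823 + \left(20273 + 24540\right) = 103823 + 44813 = 148636$)
$\frac{323577 + 430141}{145367 + C} = \frac{323577 + 430141}{145367 + 148636} = \frac{753718}{294003}$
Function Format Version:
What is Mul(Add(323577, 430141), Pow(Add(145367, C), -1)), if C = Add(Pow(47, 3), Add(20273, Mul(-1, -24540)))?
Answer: Rational(753718, 294003) ≈ 2.5636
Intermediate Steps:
C = 148636 (C = Add(103823, Add(20273, 24540)) = Add(103823, 44813) = 148636)
Mul(Add(323577, 430141), Pow(Add(145367, C), -1)) = Mul(Add(323577, 430141), Pow(Add(145367, 148636), -1)) = Mul(753718, Pow(294003, -1)) = Mul(753718, Rational(1, 294003)) = Rational(753718, 294003)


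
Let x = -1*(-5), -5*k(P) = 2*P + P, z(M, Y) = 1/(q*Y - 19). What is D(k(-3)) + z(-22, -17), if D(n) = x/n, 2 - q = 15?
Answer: 5059/1818 ≈ 2.7827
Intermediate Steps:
q = -13 (q = 2 - 1*15 = 2 - 15 = -13)
z(M, Y) = 1/(-19 - 13*Y) (z(M, Y) = 1/(-13*Y - 19) = 1/(-19 - 13*Y))
k(P) = -3*P/5 (k(P) = -(2*P + P)/5 = -3*P/5)
x = 5
D(n) = 5/n
D(k(-3)) + z(-22, -17) = 5/((-⅗*(-3))) + 1/(-19 - 13*(-17)) = 5/(9/5) + 1/(-19 + 221) = 5*(5/9) + 1/202 = 25/9 + 1/202 = 5059/1818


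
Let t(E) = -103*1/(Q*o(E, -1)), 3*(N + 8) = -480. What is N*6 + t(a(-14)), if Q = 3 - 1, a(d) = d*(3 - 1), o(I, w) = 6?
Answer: -12199/12 ≈ -1016.6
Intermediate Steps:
N = -168 (N = -8 + (⅓)*(-480) = -8 - 160 = -168)
a(d) = 2*d (a(d) = d*2 = 2*d)
Q = 2
t(E) = -103/12 (t(E) = -103/(6*2) = -103/12)
N*6 + t(a(-14)) = -168*6 - 103/12 = -1008 - 103/12 = -12199/12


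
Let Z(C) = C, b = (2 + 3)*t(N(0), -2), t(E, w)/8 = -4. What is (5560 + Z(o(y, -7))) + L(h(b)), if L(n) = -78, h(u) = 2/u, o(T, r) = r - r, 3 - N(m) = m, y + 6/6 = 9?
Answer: 5482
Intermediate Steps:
y = 8 (y = -1 + 9 = 8)
N(m) = 3 - m
t(E, w) = -32 (t(E, w) = 8*(-4) = -32)
b = -160 (b = (2 + 3)*(-32) = 5*(-32) = -160)
o(T, r) = 0
(5560 + Z(o(y, -7))) + L(h(b)) = (5560 + 0) - 78 = 5560 - 78 = 5482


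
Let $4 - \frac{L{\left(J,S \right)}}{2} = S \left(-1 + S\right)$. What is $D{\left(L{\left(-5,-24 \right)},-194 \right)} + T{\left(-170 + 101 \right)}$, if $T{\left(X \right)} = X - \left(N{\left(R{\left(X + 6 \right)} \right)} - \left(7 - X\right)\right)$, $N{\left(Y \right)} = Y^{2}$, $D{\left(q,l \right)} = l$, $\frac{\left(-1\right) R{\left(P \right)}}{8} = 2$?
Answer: $-443$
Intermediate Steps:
$L{\left(J,S \right)} = 8 - 2 S \left(-1 + S\right)$
$R{\left(P \right)} = -16$ ($R{\left(P \right)} = \left(-8\right) 2 = -16$)
$T{\left(X \right)} = -249$ ($T{\left(X \right)} = X - \left(\left(-16\right)^{2} - \left(7 - X\right)\right) = X - \left(256 + \left(-7 + X\right)\right) = X - \left(249 + X\right) = -249$)
$D{\left(L{\left(-5,-24 \right)},-194 \right)} + T{\left(-170 + 101 \right)} = -194 - 249 = -443$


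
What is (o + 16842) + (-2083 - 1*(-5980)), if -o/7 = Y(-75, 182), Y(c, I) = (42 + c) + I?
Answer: 19696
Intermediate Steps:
Y(c, I) = 42 + I + c
o = -1043 (o = -7*(42 + 182 - 75) = -7*149 = -1043)
(o + 16842) + (-2083 - 1*(-5980)) = (-1043 + 16842) + (-2083 - 1*(-5980)) = 15799 + (-2083 + 5980) = 15799 + 3897 = 19696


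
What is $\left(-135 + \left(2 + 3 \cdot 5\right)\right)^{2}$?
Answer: $13924$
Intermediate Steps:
$\left(-135 + \left(2 + 3 \cdot 5\right)\right)^{2} = \left(-135 + \left(2 + 15\right)\right)^{2} = \left(-135 + 17\right)^{2} = \left(-118\right)^{2} = 13924$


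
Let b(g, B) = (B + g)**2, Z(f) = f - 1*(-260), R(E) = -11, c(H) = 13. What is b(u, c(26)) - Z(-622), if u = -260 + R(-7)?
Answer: 66926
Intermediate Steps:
u = -271 (u = -260 - 11 = -271)
Z(f) = 260 + f (Z(f) = f + 260 = 260 + f)
b(u, c(26)) - Z(-622) = (13 - 271)**2 - (260 - 622) = (-258)**2 - 1*(-362) = 66564 + 362 = 66926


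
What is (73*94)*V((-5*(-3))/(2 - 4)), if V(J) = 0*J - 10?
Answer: -68620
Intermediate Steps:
V(J) = -10 (V(J) = 0 - 10 = -10)
(73*94)*V((-5*(-3))/(2 - 4)) = (73*94)*(-10) = 6862*(-10) = -68620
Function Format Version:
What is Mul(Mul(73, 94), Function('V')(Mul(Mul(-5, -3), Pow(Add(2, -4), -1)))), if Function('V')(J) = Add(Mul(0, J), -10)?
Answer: -68620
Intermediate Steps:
Function('V')(J) = -10 (Function('V')(J) = Add(0, -10) = -10)
Mul(Mul(73, 94), Function('V')(Mul(Mul(-5, -3), Pow(Add(2, -4), -1)))) = Mul(Mul(73, 94), -10) = Mul(6862, -10) = -68620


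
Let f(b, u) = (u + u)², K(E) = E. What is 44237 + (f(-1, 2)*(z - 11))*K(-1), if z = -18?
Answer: 44701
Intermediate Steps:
f(b, u) = 4*u² (f(b, u) = (2*u)² = 4*u²)
44237 + (f(-1, 2)*(z - 11))*K(-1) = 44237 + ((4*2²)*(-18 - 11))*(-1) = 44237 + ((4*4)*(-29))*(-1) = 44237 + (16*(-29))*(-1) = 44237 - 464*(-1) = 44237 + 464 = 44701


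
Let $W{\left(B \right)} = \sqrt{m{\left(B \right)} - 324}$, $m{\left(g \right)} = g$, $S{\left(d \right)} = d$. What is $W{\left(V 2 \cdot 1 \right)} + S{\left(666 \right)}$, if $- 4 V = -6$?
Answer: $666 + i \sqrt{321} \approx 666.0 + 17.916 i$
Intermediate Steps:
$V = \frac{3}{2}$ ($V = \left(- \frac{1}{4}\right) \left(-6\right) = \frac{3}{2} \approx 1.5$)
$W{\left(B \right)} = \sqrt{-324 + B}$ ($W{\left(B \right)} = \sqrt{B - 324} = \sqrt{-324 + B}$)
$W{\left(V 2 \cdot 1 \right)} + S{\left(666 \right)} = \sqrt{-324 + \frac{3}{2} \cdot 2 \cdot 1} + 666 = \sqrt{-324 + 3 \cdot 1} + 666 = \sqrt{-324 + 3} + 666 = \sqrt{-321} + 666 = i \sqrt{321} + 666 = 666 + i \sqrt{321}$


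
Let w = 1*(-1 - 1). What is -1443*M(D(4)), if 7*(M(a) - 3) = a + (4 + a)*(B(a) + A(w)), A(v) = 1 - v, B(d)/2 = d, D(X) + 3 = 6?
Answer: -125541/7 ≈ -17934.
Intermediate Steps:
D(X) = 3 (D(X) = -3 + 6 = 3)
B(d) = 2*d
w = -2 (w = 1*(-2) = -2)
M(a) = 3 + a/7 + (3 + 2*a)*(4 + a)/7 (M(a) = 3 + (a + (4 + a)*(2*a + (1 - 1*(-2))))/7 = 3 + (a + (4 + a)*(2*a + (1 + 2)))/7 = 3 + (a + (4 + a)*(2*a + 3))/7 = 3 + (a + (4 + a)*(3 + 2*a))/7 = 3 + (a + (3 + 2*a)*(4 + a))/7 = 3 + (a/7 + (3 + 2*a)*(4 + a)/7) = 3 + a/7 + (3 + 2*a)*(4 + a)/7)
-1443*M(D(4)) = -1443*(33/7 + (2/7)*3² + (12/7)*3) = -1443*(33/7 + (2/7)*9 + 36/7) = -1443*(33/7 + 18/7 + 36/7) = -1443*87/7 = -125541/7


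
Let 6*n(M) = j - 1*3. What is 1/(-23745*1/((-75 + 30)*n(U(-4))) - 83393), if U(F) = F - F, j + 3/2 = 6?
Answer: -3/243847 ≈ -1.2303e-5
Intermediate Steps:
j = 9/2 (j = -3/2 + 6 = 9/2 ≈ 4.5000)
U(F) = 0
n(M) = 1/4 (n(M) = (9/2 - 1*3)/6 = (9/2 - 3)/6 = (1/6)*(3/2) = 1/4)
1/(-23745*1/((-75 + 30)*n(U(-4))) - 83393) = 1/(-23745*4/(-75 + 30) - 83393) = 1/(-23745/((-45*1/4)) - 83393) = 1/(-23745/(-45/4) - 83393) = 1/(-23745*(-4/45) - 83393) = 1/(6332/3 - 83393) = 1/(-243847/3) = -3/243847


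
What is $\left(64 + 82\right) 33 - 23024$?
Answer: $-18206$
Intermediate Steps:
$\left(64 + 82\right) 33 - 23024 = 146 \cdot 33 - 23024 = 4818 - 23024 = -18206$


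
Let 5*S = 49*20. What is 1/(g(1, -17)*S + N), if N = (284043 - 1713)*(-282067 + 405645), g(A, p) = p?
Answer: 1/34889773408 ≈ 2.8662e-11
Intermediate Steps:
S = 196 (S = (49*20)/5 = (⅕)*980 = 196)
N = 34889776740 (N = 282330*123578 = 34889776740)
1/(g(1, -17)*S + N) = 1/(-17*196 + 34889776740) = 1/(-3332 + 34889776740) = 1/34889773408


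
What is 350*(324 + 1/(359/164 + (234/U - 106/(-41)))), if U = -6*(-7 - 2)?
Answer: 508317600/4481 ≈ 1.1344e+5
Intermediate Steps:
U = 54 (U = -6*(-9) = 54)
350*(324 + 1/(359/164 + (234/U - 106/(-41)))) = 350*(324 + 1/(359/164 + (234/54 - 106/(-41)))) = 350*(324 + 1/(359*(1/164) + (234*(1/54) - 106*(-1/41)))) = 350*(324 + 1/(359/164 + (13/3 + 106/41))) = 350*(324 + 1/(359/164 + 851/123)) = 350*(324 + 1/(4481/492)) = 350*(324 + 492/4481) = 350*(1452336/4481) = 508317600/4481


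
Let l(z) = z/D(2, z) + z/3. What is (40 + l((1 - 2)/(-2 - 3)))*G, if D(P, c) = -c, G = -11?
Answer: -6446/15 ≈ -429.73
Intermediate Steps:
l(z) = -1 + z/3 (l(z) = z/((-z)) + z/3 = z*(-1/z) + z*(⅓) = -1 + z/3)
(40 + l((1 - 2)/(-2 - 3)))*G = (40 + (-1 + ((1 - 2)/(-2 - 3))/3))*(-11) = (40 + (-1 + (-1/(-5))/3))*(-11) = (40 + (-1 + (-1*(-⅕))/3))*(-11) = (40 + (-1 + (⅓)*(⅕)))*(-11) = (40 + (-1 + 1/15))*(-11) = (40 - 14/15)*(-11) = (586/15)*(-11) = -6446/15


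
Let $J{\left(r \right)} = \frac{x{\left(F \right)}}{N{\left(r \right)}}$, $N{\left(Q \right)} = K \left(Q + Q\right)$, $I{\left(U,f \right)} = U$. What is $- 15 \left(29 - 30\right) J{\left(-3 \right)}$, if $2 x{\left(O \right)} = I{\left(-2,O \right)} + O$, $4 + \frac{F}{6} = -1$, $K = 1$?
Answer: $40$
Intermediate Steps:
$N{\left(Q \right)} = 2 Q$ ($N{\left(Q \right)} = 1 \left(Q + Q\right) = 1 \cdot 2 Q = 2 Q$)
$F = -30$ ($F = -24 + 6 \left(-1\right) = -24 - 6 = -30$)
$x{\left(O \right)} = -1 + \frac{O}{2}$ ($x{\left(O \right)} = \frac{-2 + O}{2} = -1 + \frac{O}{2}$)
$J{\left(r \right)} = - \frac{8}{r}$ ($J{\left(r \right)} = \frac{-1 + \frac{1}{2} \left(-30\right)}{2 r} = \left(-1 - 15\right) \frac{1}{2 r} = - 16 \frac{1}{2 r} = - \frac{8}{r}$)
$- 15 \left(29 - 30\right) J{\left(-3 \right)} = - 15 \left(29 - 30\right) \left(- \frac{8}{-3}\right) = \left(-15\right) \left(-1\right) \left(\left(-8\right) \left(- \frac{1}{3}\right)\right) = 15 \cdot \frac{8}{3} = 40$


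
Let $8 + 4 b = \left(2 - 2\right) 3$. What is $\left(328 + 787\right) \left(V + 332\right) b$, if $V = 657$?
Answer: $-2205470$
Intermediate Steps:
$b = -2$ ($b = -2 + \frac{\left(2 - 2\right) 3}{4} = -2 + \frac{0 \cdot 3}{4} = -2 + \frac{1}{4} \cdot 0 = -2 + 0 = -2$)
$\left(328 + 787\right) \left(V + 332\right) b = \left(328 + 787\right) \left(657 + 332\right) \left(-2\right) = 1115 \cdot 989 \left(-2\right) = 1102735 \left(-2\right) = -2205470$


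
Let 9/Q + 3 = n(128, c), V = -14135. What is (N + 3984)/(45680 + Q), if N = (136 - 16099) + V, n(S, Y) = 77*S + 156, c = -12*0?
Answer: -261375026/457211129 ≈ -0.57167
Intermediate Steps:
c = 0
n(S, Y) = 156 + 77*S
N = -30098 (N = (136 - 16099) - 14135 = -15963 - 14135 = -30098)
Q = 9/10009 (Q = 9/(-3 + (156 + 77*128)) = 9/(-3 + (156 + 9856)) = 9/(-3 + 10012) = 9/10009 ≈ 0.00089919)
(N + 3984)/(45680 + Q) = (-30098 + 3984)/(45680 + 9/10009) = -26114/457211129/10009 = -26114*10009/457211129 = -261375026/457211129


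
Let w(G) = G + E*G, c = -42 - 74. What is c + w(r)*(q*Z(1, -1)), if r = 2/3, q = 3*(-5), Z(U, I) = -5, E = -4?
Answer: -266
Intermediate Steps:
q = -15
c = -116
r = ⅔ (r = 2*(⅓) = ⅔ ≈ 0.66667)
w(G) = -3*G (w(G) = G - 4*G = -3*G)
c + w(r)*(q*Z(1, -1)) = -116 + (-3*⅔)*(-15*(-5)) = -116 - 2*75 = -116 - 150 = -266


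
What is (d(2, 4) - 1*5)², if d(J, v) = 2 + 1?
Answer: 4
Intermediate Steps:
d(J, v) = 3
(d(2, 4) - 1*5)² = (3 - 1*5)² = (3 - 5)² = (-2)² = 4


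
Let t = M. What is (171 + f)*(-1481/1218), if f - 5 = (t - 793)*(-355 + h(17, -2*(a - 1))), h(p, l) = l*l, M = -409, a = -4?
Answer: -227100983/609 ≈ -3.7291e+5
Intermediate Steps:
t = -409
h(p, l) = l²
f = 306515 (f = 5 + (-409 - 793)*(-355 + (-2*(-4 - 1))²) = 5 - 1202*(-355 + (-2*(-5))²) = 5 - 1202*(-355 + 10²) = 5 - 1202*(-355 + 100) = 5 - 1202*(-255) = 5 + 306510 = 306515)
(171 + f)*(-1481/1218) = (171 + 306515)*(-1481/1218) = 306686*(-1481*1/1218) = 306686*(-1481/1218) = -227100983/609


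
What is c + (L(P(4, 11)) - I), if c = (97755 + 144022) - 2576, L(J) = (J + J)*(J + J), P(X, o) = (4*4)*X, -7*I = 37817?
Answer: 1826912/7 ≈ 2.6099e+5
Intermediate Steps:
I = -37817/7 (I = -1/7*37817 = -37817/7 ≈ -5402.4)
P(X, o) = 16*X
L(J) = 4*J**2 (L(J) = (2*J)*(2*J) = 4*J**2)
c = 239201 (c = 241777 - 2576 = 239201)
c + (L(P(4, 11)) - I) = 239201 + (4*(16*4)**2 - 1*(-37817/7)) = 239201 + (4*64**2 + 37817/7) = 239201 + (4*4096 + 37817/7) = 239201 + (16384 + 37817/7) = 239201 + 152505/7 = 1826912/7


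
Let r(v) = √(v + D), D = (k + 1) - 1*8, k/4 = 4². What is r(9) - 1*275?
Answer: -275 + √66 ≈ -266.88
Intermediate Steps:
k = 64 (k = 4*4² = 4*16 = 64)
D = 57 (D = (64 + 1) - 1*8 = 65 - 8 = 57)
r(v) = √(57 + v) (r(v) = √(v + 57) = √(57 + v))
r(9) - 1*275 = √(57 + 9) - 1*275 = √66 - 275 = -275 + √66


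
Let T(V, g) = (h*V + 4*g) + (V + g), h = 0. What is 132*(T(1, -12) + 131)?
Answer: 9504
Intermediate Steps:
T(V, g) = V + 5*g (T(V, g) = (0*V + 4*g) + (V + g) = (0 + 4*g) + (V + g) = 4*g + (V + g) = V + 5*g)
132*(T(1, -12) + 131) = 132*((1 + 5*(-12)) + 131) = 132*((1 - 60) + 131) = 132*(-59 + 131) = 132*72 = 9504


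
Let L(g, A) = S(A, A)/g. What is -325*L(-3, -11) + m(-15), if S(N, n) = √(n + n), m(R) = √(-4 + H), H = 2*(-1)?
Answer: I*(√6 + 325*√22/3) ≈ 510.58*I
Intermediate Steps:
H = -2
m(R) = I*√6 (m(R) = √(-4 - 2) = √(-6) = I*√6)
S(N, n) = √2*√n (S(N, n) = √(2*n) = √2*√n)
L(g, A) = √2*√A/g (L(g, A) = (√2*√A)/g = √2*√A/g)
-325*L(-3, -11) + m(-15) = -325*√2*√(-11)/(-3) + I*√6 = -325*√2*I*√11*(-1)/3 + I*√6 = -(-325)*I*√22/3 + I*√6 = 325*I*√22/3 + I*√6 = I*√6 + 325*I*√22/3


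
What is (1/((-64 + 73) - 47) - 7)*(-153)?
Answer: 40851/38 ≈ 1075.0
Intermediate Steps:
(1/((-64 + 73) - 47) - 7)*(-153) = (1/(9 - 47) - 7)*(-153) = (1/(-38) - 7)*(-153) = (-1/38 - 7)*(-153) = -267/38*(-153) = 40851/38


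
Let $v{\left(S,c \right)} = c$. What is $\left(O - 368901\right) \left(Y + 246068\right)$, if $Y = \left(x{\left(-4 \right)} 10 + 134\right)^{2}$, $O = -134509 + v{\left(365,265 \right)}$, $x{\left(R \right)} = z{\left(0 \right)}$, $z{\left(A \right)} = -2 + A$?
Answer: $-130346756280$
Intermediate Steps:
$x{\left(R \right)} = -2$ ($x{\left(R \right)} = -2 + 0 = -2$)
$O = -134244$ ($O = -134509 + 265 = -134244$)
$Y = 12996$ ($Y = \left(\left(-2\right) 10 + 134\right)^{2} = \left(-20 + 134\right)^{2} = 114^{2} = 12996$)
$\left(O - 368901\right) \left(Y + 246068\right) = \left(-134244 - 368901\right) \left(12996 + 246068\right) = \left(-503145\right) 259064 = -130346756280$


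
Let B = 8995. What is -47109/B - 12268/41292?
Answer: -513893872/92855385 ≈ -5.5343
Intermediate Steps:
-47109/B - 12268/41292 = -47109/8995 - 12268/41292 = -47109*1/8995 - 12268*1/41292 = -47109/8995 - 3067/10323 = -513893872/92855385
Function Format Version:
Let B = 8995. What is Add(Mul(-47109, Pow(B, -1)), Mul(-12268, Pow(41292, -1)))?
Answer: Rational(-513893872, 92855385) ≈ -5.5343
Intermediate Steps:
Add(Mul(-47109, Pow(B, -1)), Mul(-12268, Pow(41292, -1))) = Add(Mul(-47109, Pow(8995, -1)), Mul(-12268, Pow(41292, -1))) = Add(Mul(-47109, Rational(1, 8995)), Mul(-12268, Rational(1, 41292))) = Add(Rational(-47109, 8995), Rational(-3067, 10323)) = Rational(-513893872, 92855385)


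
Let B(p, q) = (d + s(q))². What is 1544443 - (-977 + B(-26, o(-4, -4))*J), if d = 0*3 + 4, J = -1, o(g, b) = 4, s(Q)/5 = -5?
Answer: 1545861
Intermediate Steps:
s(Q) = -25 (s(Q) = 5*(-5) = -25)
d = 4 (d = 0 + 4 = 4)
B(p, q) = 441 (B(p, q) = (4 - 25)² = (-21)² = 441)
1544443 - (-977 + B(-26, o(-4, -4))*J) = 1544443 - (-977 + 441*(-1)) = 1544443 - (-977 - 441) = 1544443 - 1*(-1418) = 1544443 + 1418 = 1545861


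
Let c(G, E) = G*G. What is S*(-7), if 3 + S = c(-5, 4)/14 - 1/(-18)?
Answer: 73/9 ≈ 8.1111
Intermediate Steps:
c(G, E) = G²
S = -73/63 (S = -3 + ((-5)²/14 - 1/(-18)) = -3 + (25*(1/14) - 1*(-1/18)) = -3 + (25/14 + 1/18) = -3 + 116/63 = -73/63 ≈ -1.1587)
S*(-7) = -73/63*(-7) = 73/9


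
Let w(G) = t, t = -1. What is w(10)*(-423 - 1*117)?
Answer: 540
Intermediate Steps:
w(G) = -1
w(10)*(-423 - 1*117) = -(-423 - 1*117) = -(-423 - 117) = -1*(-540) = 540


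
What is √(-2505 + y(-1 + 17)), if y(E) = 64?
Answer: I*√2441 ≈ 49.406*I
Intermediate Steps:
√(-2505 + y(-1 + 17)) = √(-2505 + 64) = √(-2441) = I*√2441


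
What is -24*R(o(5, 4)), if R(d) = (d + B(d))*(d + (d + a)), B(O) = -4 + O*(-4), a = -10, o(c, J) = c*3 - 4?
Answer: 10656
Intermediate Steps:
o(c, J) = -4 + 3*c (o(c, J) = 3*c - 4 = -4 + 3*c)
B(O) = -4 - 4*O
R(d) = (-10 + 2*d)*(-4 - 3*d) (R(d) = (d + (-4 - 4*d))*(d + (d - 10)) = (-4 - 3*d)*(d + (-10 + d)) = (-4 - 3*d)*(-10 + 2*d) = (-10 + 2*d)*(-4 - 3*d))
-24*R(o(5, 4)) = -24*(40 - 6*(-4 + 3*5)² + 22*(-4 + 3*5)) = -24*(40 - 6*(-4 + 15)² + 22*(-4 + 15)) = -24*(40 - 6*11² + 22*11) = -24*(40 - 6*121 + 242) = -24*(40 - 726 + 242) = -24*(-444) = 10656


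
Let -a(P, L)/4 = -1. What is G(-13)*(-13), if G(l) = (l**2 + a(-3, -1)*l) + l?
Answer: -1352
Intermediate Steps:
a(P, L) = 4 (a(P, L) = -4*(-1) = 4)
G(l) = l**2 + 5*l (G(l) = (l**2 + 4*l) + l = l**2 + 5*l)
G(-13)*(-13) = -13*(5 - 13)*(-13) = -13*(-8)*(-13) = 104*(-13) = -1352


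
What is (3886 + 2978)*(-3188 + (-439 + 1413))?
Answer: -15196896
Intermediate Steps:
(3886 + 2978)*(-3188 + (-439 + 1413)) = 6864*(-3188 + 974) = 6864*(-2214) = -15196896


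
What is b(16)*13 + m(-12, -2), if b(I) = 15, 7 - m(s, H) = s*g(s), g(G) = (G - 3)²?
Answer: 2902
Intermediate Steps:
g(G) = (-3 + G)²
m(s, H) = 7 - s*(-3 + s)²
b(16)*13 + m(-12, -2) = 15*13 + (7 - 1*(-12)*(-3 - 12)²) = 195 + (7 - 1*(-12)*(-15)²) = 195 + (7 - 1*(-12)*225) = 195 + (7 + 2700) = 195 + 2707 = 2902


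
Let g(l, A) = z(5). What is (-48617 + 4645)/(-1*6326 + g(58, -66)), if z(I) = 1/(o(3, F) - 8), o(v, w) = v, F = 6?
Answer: 219860/31631 ≈ 6.9508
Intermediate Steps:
z(I) = -⅕ (z(I) = 1/(3 - 8) = 1/(-5) = -⅕)
g(l, A) = -⅕
(-48617 + 4645)/(-1*6326 + g(58, -66)) = (-48617 + 4645)/(-1*6326 - ⅕) = -43972/(-6326 - ⅕) = -43972/(-31631/5) = -43972*(-5/31631) = 219860/31631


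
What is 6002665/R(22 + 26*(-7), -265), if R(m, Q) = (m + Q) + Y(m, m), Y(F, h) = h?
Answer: -1200533/117 ≈ -10261.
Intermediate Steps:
R(m, Q) = Q + 2*m (R(m, Q) = (m + Q) + m = (Q + m) + m = Q + 2*m)
6002665/R(22 + 26*(-7), -265) = 6002665/(-265 + 2*(22 + 26*(-7))) = 6002665/(-265 + 2*(22 - 182)) = 6002665/(-265 + 2*(-160)) = 6002665/(-265 - 320) = 6002665/(-585) = 6002665*(-1/585) = -1200533/117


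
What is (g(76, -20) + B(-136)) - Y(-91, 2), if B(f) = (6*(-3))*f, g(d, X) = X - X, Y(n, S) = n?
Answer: 2539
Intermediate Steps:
g(d, X) = 0
B(f) = -18*f
(g(76, -20) + B(-136)) - Y(-91, 2) = (0 - 18*(-136)) - 1*(-91) = (0 + 2448) + 91 = 2448 + 91 = 2539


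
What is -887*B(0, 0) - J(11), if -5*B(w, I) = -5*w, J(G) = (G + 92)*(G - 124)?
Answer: 11639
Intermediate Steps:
J(G) = (-124 + G)*(92 + G) (J(G) = (92 + G)*(-124 + G) = (-124 + G)*(92 + G))
B(w, I) = w (B(w, I) = -(-1)*w = w)
-887*B(0, 0) - J(11) = -887*0 - (-11408 + 11² - 32*11) = 0 - (-11408 + 121 - 352) = 0 - 1*(-11639) = 0 + 11639 = 11639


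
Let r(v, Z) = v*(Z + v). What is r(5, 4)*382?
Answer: 17190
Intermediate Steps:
r(5, 4)*382 = (5*(4 + 5))*382 = (5*9)*382 = 45*382 = 17190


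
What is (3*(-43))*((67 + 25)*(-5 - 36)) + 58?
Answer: 486646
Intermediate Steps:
(3*(-43))*((67 + 25)*(-5 - 36)) + 58 = -11868*(-41) + 58 = -129*(-3772) + 58 = 486588 + 58 = 486646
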